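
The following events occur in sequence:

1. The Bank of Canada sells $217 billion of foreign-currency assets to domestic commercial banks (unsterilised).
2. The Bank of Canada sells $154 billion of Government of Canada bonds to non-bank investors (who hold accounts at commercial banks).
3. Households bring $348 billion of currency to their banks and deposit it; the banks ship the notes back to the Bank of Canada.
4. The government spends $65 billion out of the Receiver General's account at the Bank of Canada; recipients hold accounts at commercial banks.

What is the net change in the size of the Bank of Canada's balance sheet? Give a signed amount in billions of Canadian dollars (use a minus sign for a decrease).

Bank of Canada balance sheet:
  Assets:      Securities −$154B, Foreign assets −$217B
  Liabilities: Bank reserves +$42B, Currency in circulation −$348B, Government deposits −$65B
Commercial banking system:
  Assets:      Reserves at CB +$42B, Foreign assets +$217B
  Liabilities: Checkable deposits +$259B
Change in total Bank of Canada assets = -$371 billion.

-$371 billion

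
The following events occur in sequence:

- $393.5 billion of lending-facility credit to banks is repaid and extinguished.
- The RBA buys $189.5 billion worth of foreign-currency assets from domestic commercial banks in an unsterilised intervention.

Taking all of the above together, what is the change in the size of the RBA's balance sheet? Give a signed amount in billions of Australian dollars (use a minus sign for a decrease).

RBA balance sheet:
  Assets:      Loans to banks −$393.5B, Foreign assets +$189.5B
  Liabilities: Bank reserves −$204B
Change in total RBA assets = -$204 billion.

-$204 billion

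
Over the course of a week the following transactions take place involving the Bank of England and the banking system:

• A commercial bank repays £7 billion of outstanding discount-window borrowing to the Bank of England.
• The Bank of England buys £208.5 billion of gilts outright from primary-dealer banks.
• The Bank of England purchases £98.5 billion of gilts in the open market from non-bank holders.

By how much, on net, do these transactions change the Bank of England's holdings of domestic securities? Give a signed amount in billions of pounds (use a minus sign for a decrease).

+£307 billion

Bank of England balance sheet:
  Assets:      Securities +£307B, Loans to banks −£7B
  Liabilities: Bank reserves +£300B
Commercial banking system:
  Assets:      Reserves at CB +£300B, Securities −£208.5B
  Liabilities: Checkable deposits +£98.5B, Borrowings from CB −£7B
So the change in the Bank of England's holdings of domestic securities is +£307 billion.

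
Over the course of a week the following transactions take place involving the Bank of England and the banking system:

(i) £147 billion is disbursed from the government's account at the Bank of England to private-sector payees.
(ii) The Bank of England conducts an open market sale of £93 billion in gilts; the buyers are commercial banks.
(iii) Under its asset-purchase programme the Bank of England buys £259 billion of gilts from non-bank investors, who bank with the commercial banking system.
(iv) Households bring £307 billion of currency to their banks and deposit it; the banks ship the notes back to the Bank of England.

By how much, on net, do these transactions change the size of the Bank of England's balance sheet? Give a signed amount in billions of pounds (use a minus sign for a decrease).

Government spending £147 billion: only the composition of liabilities changes → 0.
OMO sale (to banks) £93 billion: a Bank of England asset is shed → −£93B.
Asset purchase (from non-banks) £259 billion: a Bank of England asset is acquired → +£259B.
Currency deposit £307 billion: only the composition of liabilities changes → 0.
Net: 0 − 93 + 259 + 0 = +£166 billion.

+£166 billion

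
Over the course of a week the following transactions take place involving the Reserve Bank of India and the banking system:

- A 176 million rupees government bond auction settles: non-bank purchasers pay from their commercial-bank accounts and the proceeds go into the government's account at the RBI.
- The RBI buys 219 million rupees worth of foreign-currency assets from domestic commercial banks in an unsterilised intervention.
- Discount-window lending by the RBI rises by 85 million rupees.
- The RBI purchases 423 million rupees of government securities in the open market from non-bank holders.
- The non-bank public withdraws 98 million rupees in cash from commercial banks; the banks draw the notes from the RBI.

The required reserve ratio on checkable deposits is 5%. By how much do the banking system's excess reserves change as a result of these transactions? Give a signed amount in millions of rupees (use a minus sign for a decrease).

Government account inflow 176 million rupees: reserves −176M, deposits −176M.
FX purchase 219 million rupees: reserves +219M, deposits 0.
Discount-window loan 85 million rupees: reserves +85M, deposits 0.
Asset purchase (from non-banks) 423 million rupees: reserves +423M, deposits +423M.
Currency withdrawal 98 million rupees: reserves −98M, deposits −98M.
Totals: Δreserves = +453M, Δdeposits = +149M.
Δrequired reserves = 5% × +149M = +7.45M.
Δexcess reserves = Δreserves − Δrequired = +453M − (+7.45M) = +445.55 million.

+445.55 million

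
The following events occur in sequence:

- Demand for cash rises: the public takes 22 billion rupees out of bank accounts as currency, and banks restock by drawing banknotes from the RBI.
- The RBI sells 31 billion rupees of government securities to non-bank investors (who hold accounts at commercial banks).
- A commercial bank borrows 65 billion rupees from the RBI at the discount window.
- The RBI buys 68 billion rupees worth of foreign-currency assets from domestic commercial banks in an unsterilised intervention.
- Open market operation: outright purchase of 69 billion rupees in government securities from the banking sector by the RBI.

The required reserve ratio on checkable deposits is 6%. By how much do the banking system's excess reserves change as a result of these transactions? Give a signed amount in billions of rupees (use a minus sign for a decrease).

+152.18 billion

Currency withdrawal 22 billion rupees: reserves −22B, deposits −22B.
Asset sale (to non-banks) 31 billion rupees: reserves −31B, deposits −31B.
Discount-window loan 65 billion rupees: reserves +65B, deposits 0.
FX purchase 68 billion rupees: reserves +68B, deposits 0.
OMO purchase (from banks) 69 billion rupees: reserves +69B, deposits 0.
Totals: Δreserves = +149B, Δdeposits = −53B.
Δrequired reserves = 6% × −53B = −3.18B.
Δexcess reserves = Δreserves − Δrequired = +149B − (−3.18B) = +152.18 billion.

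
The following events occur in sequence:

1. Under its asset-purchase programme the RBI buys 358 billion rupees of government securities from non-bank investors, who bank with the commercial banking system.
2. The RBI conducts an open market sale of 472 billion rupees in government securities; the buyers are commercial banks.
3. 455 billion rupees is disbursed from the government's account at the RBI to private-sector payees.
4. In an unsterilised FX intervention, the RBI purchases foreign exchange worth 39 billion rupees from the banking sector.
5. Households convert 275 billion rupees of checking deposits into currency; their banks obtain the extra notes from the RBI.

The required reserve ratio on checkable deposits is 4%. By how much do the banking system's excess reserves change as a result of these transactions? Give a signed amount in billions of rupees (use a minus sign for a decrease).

+83.48 billion

Asset purchase (from non-banks) 358 billion rupees: reserves +358B, deposits +358B.
OMO sale (to banks) 472 billion rupees: reserves −472B, deposits 0.
Government spending 455 billion rupees: reserves +455B, deposits +455B.
FX purchase 39 billion rupees: reserves +39B, deposits 0.
Currency withdrawal 275 billion rupees: reserves −275B, deposits −275B.
Totals: Δreserves = +105B, Δdeposits = +538B.
Δrequired reserves = 4% × +538B = +21.52B.
Δexcess reserves = Δreserves − Δrequired = +105B − (+21.52B) = +83.48 billion.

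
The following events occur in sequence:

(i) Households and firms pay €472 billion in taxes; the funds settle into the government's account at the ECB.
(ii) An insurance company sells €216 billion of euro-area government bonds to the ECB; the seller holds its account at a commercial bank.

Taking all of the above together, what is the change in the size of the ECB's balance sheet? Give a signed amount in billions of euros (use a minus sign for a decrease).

Government account inflow €472 billion: only the composition of liabilities changes → 0.
Asset purchase (from non-banks) €216 billion: an ECB asset is acquired → +€216B.
Net: 0 + 216 = +€216 billion.

+€216 billion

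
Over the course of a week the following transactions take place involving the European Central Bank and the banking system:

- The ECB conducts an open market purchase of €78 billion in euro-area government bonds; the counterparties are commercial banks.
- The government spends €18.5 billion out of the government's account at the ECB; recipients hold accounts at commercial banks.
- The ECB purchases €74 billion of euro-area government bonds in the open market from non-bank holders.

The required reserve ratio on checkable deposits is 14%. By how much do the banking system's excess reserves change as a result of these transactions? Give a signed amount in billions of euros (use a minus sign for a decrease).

OMO purchase (from banks) €78 billion: reserves +€78B, deposits 0.
Government spending €18.5 billion: reserves +€18.5B, deposits +€18.5B.
Asset purchase (from non-banks) €74 billion: reserves +€74B, deposits +€74B.
Totals: Δreserves = +€170.5B, Δdeposits = +€92.5B.
Δrequired reserves = 14% × +€92.5B = +€12.95B.
Δexcess reserves = Δreserves − Δrequired = +€170.5B − (+€12.95B) = +€157.55 billion.

+€157.55 billion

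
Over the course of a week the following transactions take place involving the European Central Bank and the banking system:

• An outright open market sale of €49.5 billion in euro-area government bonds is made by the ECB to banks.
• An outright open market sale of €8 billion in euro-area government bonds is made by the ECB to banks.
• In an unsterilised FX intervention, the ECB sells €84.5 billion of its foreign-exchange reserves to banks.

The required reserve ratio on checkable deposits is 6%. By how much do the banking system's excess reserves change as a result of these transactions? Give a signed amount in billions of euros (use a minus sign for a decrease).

OMO sale (to banks) €49.5 billion: reserves −€49.5B, deposits 0.
OMO sale (to banks) €8 billion: reserves −€8B, deposits 0.
FX sale €84.5 billion: reserves −€84.5B, deposits 0.
Totals: Δreserves = −€142B, Δdeposits = 0.
Δrequired reserves = 6% × 0 = 0.
Δexcess reserves = Δreserves − Δrequired = −€142B − (0) = -€142 billion.

-€142 billion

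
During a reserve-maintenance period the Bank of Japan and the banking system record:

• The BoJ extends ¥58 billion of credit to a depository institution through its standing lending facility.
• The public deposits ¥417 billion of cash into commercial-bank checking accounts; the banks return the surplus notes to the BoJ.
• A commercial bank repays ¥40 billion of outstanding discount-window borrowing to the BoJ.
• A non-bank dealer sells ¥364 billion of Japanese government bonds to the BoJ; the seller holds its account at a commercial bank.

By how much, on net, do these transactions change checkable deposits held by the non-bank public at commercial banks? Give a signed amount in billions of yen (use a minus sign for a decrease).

Discount-window loan ¥58 billion: the counterparty is a bank, so public deposits are unchanged → 0.
Currency deposit ¥417 billion: non-bank counterparties' bank balances rise → +¥417B.
Discount-window repayment ¥40 billion: the counterparty is a bank, so public deposits are unchanged → 0.
Asset purchase (from non-banks) ¥364 billion: non-bank counterparties' bank balances rise → +¥364B.
Net: 0 + 417 + 0 + 364 = +¥781 billion.

+¥781 billion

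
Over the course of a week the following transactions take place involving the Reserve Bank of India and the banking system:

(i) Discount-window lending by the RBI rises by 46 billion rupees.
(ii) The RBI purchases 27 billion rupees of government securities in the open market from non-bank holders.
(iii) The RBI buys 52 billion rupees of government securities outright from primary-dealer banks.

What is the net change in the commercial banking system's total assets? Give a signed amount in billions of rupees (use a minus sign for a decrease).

Discount-window loan 46 billion rupees: bank balance sheets expand → +46B.
Asset purchase (from non-banks) 27 billion rupees: bank balance sheets expand → +27B.
OMO purchase (from banks) 52 billion rupees: just an asset swap on bank balance sheets → 0.
Net: 46 + 27 + 0 = +73 billion.

+73 billion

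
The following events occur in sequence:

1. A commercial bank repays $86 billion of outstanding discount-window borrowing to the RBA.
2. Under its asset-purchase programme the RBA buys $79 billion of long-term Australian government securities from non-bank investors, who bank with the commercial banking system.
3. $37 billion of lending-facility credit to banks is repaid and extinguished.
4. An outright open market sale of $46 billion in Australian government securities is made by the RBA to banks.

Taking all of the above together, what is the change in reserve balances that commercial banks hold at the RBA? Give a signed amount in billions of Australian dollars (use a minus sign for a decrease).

-$90 billion

RBA balance sheet:
  Assets:      Securities +$33B, Loans to banks −$123B
  Liabilities: Bank reserves −$90B
Commercial banking system:
  Assets:      Reserves at CB −$90B, Securities +$46B
  Liabilities: Checkable deposits +$79B, Borrowings from CB −$123B
So the change in reserve balances that commercial banks hold at the RBA is -$90 billion.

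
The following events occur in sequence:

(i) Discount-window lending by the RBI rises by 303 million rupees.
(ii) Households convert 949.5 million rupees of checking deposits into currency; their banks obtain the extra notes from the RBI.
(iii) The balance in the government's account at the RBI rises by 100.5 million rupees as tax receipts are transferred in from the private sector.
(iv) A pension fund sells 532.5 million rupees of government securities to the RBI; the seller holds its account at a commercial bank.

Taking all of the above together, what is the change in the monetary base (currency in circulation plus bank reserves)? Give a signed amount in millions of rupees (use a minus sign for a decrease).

+735 million

Discount-window loan 303 million rupees: RBI balance sheet expands → +303M.
Currency withdrawal 949.5 million rupees: just a shift between currency and reserves — both are base money → 0.
Government account inflow 100.5 million rupees: reserves shift to a non-base liability → −100.5M.
Asset purchase (from non-banks) 532.5 million rupees: RBI balance sheet expands → +532.5M.
Net: 303 + 0 − 100.5 + 532.5 = +735 million.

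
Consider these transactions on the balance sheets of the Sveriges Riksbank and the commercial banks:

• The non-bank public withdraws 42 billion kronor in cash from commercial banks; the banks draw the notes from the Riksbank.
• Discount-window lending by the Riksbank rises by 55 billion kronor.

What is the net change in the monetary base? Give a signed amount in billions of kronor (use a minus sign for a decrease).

Riksbank balance sheet:
  Assets:      Loans to banks +55B
  Liabilities: Bank reserves +13B, Currency in circulation +42B
Monetary base = currency + reserves: +42B + (+13B) = +55 billion.

+55 billion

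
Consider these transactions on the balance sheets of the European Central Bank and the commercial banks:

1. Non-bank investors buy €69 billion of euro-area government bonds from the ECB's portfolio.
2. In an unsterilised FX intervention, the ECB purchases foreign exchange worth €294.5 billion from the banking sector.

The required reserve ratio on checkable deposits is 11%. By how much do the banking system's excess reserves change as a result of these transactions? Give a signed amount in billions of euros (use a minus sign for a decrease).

Asset sale (to non-banks) €69 billion: reserves −€69B, deposits −€69B.
FX purchase €294.5 billion: reserves +€294.5B, deposits 0.
Totals: Δreserves = +€225.5B, Δdeposits = −€69B.
Δrequired reserves = 11% × −€69B = −€7.59B.
Δexcess reserves = Δreserves − Δrequired = +€225.5B − (−€7.59B) = +€233.09 billion.

+€233.09 billion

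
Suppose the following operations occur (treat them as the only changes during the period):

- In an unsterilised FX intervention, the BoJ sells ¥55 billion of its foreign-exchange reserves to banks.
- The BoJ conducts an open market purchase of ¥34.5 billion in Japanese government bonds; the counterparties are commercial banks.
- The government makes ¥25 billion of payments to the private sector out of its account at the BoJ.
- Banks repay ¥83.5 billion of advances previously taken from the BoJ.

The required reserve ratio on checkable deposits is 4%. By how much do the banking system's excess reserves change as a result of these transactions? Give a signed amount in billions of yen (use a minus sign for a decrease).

FX sale ¥55 billion: reserves −¥55B, deposits 0.
OMO purchase (from banks) ¥34.5 billion: reserves +¥34.5B, deposits 0.
Government spending ¥25 billion: reserves +¥25B, deposits +¥25B.
Discount-window repayment ¥83.5 billion: reserves −¥83.5B, deposits 0.
Totals: Δreserves = −¥79B, Δdeposits = +¥25B.
Δrequired reserves = 4% × +¥25B = +¥1B.
Δexcess reserves = Δreserves − Δrequired = −¥79B − (+¥1B) = -¥80 billion.

-¥80 billion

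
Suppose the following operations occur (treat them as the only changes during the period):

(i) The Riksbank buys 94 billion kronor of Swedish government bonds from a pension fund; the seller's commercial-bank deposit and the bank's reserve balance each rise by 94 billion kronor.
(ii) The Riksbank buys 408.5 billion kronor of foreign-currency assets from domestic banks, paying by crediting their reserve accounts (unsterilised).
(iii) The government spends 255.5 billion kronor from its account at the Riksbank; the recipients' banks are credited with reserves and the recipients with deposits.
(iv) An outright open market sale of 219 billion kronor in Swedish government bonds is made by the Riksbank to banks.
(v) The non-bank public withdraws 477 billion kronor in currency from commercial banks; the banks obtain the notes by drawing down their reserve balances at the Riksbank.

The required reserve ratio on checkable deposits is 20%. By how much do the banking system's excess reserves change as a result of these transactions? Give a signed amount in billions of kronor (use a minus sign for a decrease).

+87.5 billion

Asset purchase (from non-banks) 94 billion kronor: reserves +94B, deposits +94B.
FX purchase 408.5 billion kronor: reserves +408.5B, deposits 0.
Government spending 255.5 billion kronor: reserves +255.5B, deposits +255.5B.
OMO sale (to banks) 219 billion kronor: reserves −219B, deposits 0.
Currency withdrawal 477 billion kronor: reserves −477B, deposits −477B.
Totals: Δreserves = +62B, Δdeposits = −127.5B.
Δrequired reserves = 20% × −127.5B = −25.5B.
Δexcess reserves = Δreserves − Δrequired = +62B − (−25.5B) = +87.5 billion.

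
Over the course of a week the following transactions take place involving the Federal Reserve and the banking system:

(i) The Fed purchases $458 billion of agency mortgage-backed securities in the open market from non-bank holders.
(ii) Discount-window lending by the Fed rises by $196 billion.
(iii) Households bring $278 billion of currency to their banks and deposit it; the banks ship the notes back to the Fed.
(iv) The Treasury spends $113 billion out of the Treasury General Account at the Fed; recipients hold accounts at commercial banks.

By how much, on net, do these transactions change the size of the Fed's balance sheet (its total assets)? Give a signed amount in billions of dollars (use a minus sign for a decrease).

Asset purchase (from non-banks) $458 billion: a Fed asset is acquired → +$458B.
Discount-window loan $196 billion: a Fed asset is acquired → +$196B.
Currency deposit $278 billion: only the composition of liabilities changes → 0.
Government spending $113 billion: only the composition of liabilities changes → 0.
Net: 458 + 196 + 0 + 0 = +$654 billion.

+$654 billion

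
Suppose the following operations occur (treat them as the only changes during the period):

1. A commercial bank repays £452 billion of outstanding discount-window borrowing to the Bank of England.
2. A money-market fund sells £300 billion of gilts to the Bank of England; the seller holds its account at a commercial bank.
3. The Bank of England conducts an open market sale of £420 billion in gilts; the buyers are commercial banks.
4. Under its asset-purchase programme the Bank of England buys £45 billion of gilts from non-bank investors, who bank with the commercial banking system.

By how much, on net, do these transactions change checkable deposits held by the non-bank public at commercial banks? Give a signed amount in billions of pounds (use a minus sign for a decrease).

+£345 billion

Discount-window repayment £452 billion: the counterparty is a bank, so public deposits are unchanged → 0.
Asset purchase (from non-banks) £300 billion: non-bank counterparties' bank balances rise → +£300B.
OMO sale (to banks) £420 billion: the counterparty is a bank, so public deposits are unchanged → 0.
Asset purchase (from non-banks) £45 billion: non-bank counterparties' bank balances rise → +£45B.
Net: 0 + 300 + 0 + 45 = +£345 billion.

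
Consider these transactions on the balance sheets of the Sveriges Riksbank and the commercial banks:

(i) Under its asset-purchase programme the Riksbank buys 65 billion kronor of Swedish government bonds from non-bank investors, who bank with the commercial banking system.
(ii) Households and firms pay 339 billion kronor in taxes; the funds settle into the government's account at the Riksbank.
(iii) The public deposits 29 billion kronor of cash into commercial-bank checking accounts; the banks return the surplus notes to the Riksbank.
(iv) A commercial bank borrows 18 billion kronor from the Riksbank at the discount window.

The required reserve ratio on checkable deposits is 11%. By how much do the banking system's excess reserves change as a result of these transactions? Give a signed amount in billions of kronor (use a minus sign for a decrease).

-200.05 billion

Asset purchase (from non-banks) 65 billion kronor: reserves +65B, deposits +65B.
Government account inflow 339 billion kronor: reserves −339B, deposits −339B.
Currency deposit 29 billion kronor: reserves +29B, deposits +29B.
Discount-window loan 18 billion kronor: reserves +18B, deposits 0.
Totals: Δreserves = −227B, Δdeposits = −245B.
Δrequired reserves = 11% × −245B = −26.95B.
Δexcess reserves = Δreserves − Δrequired = −227B − (−26.95B) = -200.05 billion.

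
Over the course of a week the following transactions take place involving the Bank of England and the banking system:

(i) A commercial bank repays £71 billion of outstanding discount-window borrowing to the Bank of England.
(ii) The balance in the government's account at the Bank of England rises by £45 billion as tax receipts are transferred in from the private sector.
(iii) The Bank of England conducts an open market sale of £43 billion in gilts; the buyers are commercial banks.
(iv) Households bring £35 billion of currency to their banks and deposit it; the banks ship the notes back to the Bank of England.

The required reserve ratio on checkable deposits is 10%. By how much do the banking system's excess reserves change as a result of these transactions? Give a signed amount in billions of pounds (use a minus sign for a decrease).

Discount-window repayment £71 billion: reserves −£71B, deposits 0.
Government account inflow £45 billion: reserves −£45B, deposits −£45B.
OMO sale (to banks) £43 billion: reserves −£43B, deposits 0.
Currency deposit £35 billion: reserves +£35B, deposits +£35B.
Totals: Δreserves = −£124B, Δdeposits = −£10B.
Δrequired reserves = 10% × −£10B = −£1B.
Δexcess reserves = Δreserves − Δrequired = −£124B − (−£1B) = -£123 billion.

-£123 billion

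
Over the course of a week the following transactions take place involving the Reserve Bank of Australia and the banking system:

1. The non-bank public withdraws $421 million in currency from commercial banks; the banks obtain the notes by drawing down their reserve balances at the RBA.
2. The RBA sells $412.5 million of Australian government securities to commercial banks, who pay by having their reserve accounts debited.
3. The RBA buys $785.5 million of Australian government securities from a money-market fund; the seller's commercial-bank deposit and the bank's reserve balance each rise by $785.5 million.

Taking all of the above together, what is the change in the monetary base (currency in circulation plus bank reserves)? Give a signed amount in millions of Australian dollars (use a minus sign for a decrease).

+$373 million

Currency withdrawal $421 million: just a shift between currency and reserves — both are base money → 0.
OMO sale (to banks) $412.5 million: RBA balance sheet contracts → −$412.5M.
Asset purchase (from non-banks) $785.5 million: RBA balance sheet expands → +$785.5M.
Net: 0 − 412.5 + 785.5 = +$373 million.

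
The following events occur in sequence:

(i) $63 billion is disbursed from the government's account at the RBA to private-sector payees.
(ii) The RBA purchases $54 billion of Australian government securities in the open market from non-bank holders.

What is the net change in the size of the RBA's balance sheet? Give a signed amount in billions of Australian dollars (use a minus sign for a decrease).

+$54 billion

RBA balance sheet:
  Assets:      Securities +$54B
  Liabilities: Bank reserves +$117B, Government deposits −$63B
Commercial banking system:
  Assets:      Reserves at CB +$117B
  Liabilities: Checkable deposits +$117B
Change in total RBA assets = +$54 billion.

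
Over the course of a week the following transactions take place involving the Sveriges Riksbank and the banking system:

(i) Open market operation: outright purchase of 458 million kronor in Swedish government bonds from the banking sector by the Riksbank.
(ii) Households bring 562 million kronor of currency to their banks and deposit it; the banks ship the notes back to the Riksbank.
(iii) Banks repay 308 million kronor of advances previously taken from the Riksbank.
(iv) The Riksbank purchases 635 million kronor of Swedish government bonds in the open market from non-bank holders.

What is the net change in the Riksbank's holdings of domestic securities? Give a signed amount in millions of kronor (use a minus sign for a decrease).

+1093 million

OMO purchase (from banks) 458 million kronor: securities added to the Riksbank's portfolio → +458M.
Currency deposit 562 million kronor: the Riksbank's securities portfolio is untouched → 0.
Discount-window repayment 308 million kronor: the Riksbank's securities portfolio is untouched → 0.
Asset purchase (from non-banks) 635 million kronor: securities added to the Riksbank's portfolio → +635M.
Net: 458 + 0 + 0 + 635 = +1093 million.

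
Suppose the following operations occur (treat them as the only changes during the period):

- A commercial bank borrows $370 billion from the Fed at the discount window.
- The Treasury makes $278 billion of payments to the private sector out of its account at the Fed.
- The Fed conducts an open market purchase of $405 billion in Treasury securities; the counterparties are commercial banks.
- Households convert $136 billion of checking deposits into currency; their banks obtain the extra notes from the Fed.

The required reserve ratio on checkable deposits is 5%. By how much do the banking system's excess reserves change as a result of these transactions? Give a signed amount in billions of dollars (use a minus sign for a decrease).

Discount-window loan $370 billion: reserves +$370B, deposits 0.
Government spending $278 billion: reserves +$278B, deposits +$278B.
OMO purchase (from banks) $405 billion: reserves +$405B, deposits 0.
Currency withdrawal $136 billion: reserves −$136B, deposits −$136B.
Totals: Δreserves = +$917B, Δdeposits = +$142B.
Δrequired reserves = 5% × +$142B = +$7.1B.
Δexcess reserves = Δreserves − Δrequired = +$917B − (+$7.1B) = +$909.9 billion.

+$909.9 billion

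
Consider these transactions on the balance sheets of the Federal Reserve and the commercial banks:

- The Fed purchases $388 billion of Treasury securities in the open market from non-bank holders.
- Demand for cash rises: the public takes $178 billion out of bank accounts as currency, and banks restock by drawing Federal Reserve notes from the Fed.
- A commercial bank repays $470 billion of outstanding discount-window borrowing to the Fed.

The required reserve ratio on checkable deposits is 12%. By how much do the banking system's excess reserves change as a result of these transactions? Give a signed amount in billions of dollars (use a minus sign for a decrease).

-$285.2 billion

Asset purchase (from non-banks) $388 billion: reserves +$388B, deposits +$388B.
Currency withdrawal $178 billion: reserves −$178B, deposits −$178B.
Discount-window repayment $470 billion: reserves −$470B, deposits 0.
Totals: Δreserves = −$260B, Δdeposits = +$210B.
Δrequired reserves = 12% × +$210B = +$25.2B.
Δexcess reserves = Δreserves − Δrequired = −$260B − (+$25.2B) = -$285.2 billion.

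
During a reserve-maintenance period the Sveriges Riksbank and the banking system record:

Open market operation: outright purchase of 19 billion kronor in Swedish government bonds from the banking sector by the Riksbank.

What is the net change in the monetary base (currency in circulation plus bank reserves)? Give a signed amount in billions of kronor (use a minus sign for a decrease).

Riksbank balance sheet:
  Assets:      Securities +19B
  Liabilities: Bank reserves +19B
Commercial banking system:
  Assets:      Reserves at CB +19B, Securities −19B
  Liabilities: no change
Monetary base = currency + reserves: 0 + (+19B) = +19 billion.

+19 billion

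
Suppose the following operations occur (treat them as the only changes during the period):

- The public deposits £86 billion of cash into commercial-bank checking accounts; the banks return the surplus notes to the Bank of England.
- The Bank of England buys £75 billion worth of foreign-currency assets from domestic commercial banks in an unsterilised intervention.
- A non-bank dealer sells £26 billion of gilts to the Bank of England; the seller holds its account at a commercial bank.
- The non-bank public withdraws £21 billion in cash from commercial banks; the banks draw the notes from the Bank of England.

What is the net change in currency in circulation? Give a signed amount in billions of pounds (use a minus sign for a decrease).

Bank of England balance sheet:
  Assets:      Securities +£26B, Foreign assets +£75B
  Liabilities: Bank reserves +£166B, Currency in circulation −£65B
So the change in currency in circulation is -£65 billion.

-£65 billion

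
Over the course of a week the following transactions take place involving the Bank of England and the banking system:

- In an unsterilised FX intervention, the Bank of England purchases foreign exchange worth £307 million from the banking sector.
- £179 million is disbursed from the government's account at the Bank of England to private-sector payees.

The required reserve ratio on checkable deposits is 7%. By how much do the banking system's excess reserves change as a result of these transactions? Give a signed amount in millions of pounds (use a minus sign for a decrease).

+£473.47 million

FX purchase £307 million: reserves +£307M, deposits 0.
Government spending £179 million: reserves +£179M, deposits +£179M.
Totals: Δreserves = +£486M, Δdeposits = +£179M.
Δrequired reserves = 7% × +£179M = +£12.53M.
Δexcess reserves = Δreserves − Δrequired = +£486M − (+£12.53M) = +£473.47 million.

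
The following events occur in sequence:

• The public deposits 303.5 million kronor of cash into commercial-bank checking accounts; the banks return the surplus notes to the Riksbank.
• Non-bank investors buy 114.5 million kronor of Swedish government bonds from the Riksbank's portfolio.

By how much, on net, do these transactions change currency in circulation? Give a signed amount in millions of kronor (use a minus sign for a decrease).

-303.5 million

Riksbank balance sheet:
  Assets:      Securities −114.5M
  Liabilities: Bank reserves +189M, Currency in circulation −303.5M
So the change in currency in circulation is -303.5 million.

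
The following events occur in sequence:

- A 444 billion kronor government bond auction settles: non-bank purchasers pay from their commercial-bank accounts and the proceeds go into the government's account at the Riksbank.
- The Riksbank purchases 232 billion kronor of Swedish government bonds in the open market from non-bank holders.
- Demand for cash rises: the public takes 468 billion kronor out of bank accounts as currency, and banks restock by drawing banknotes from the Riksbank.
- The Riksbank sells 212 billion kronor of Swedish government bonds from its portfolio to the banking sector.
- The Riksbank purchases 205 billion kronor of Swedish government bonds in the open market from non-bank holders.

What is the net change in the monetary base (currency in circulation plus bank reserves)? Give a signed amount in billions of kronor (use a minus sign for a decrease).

-219 billion

Riksbank balance sheet:
  Assets:      Securities +225B
  Liabilities: Bank reserves −687B, Currency in circulation +468B, Government deposits +444B
Monetary base = currency + reserves: +468B + (−687B) = -219 billion.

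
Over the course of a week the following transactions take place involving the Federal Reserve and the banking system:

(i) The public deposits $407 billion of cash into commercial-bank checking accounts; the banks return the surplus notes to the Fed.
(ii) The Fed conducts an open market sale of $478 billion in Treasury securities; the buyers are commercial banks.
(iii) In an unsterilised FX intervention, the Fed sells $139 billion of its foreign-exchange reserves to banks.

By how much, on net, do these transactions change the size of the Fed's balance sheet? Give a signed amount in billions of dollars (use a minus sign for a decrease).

-$617 billion

Fed balance sheet:
  Assets:      Securities −$478B, Foreign assets −$139B
  Liabilities: Bank reserves −$210B, Currency in circulation −$407B
Change in total Fed assets = -$617 billion.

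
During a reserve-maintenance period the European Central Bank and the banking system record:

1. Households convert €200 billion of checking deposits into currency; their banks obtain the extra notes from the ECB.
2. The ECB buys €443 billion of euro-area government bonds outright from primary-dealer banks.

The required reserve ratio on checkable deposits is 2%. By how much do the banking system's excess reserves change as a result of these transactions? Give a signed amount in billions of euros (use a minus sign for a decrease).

+€247 billion

Currency withdrawal €200 billion: reserves −€200B, deposits −€200B.
OMO purchase (from banks) €443 billion: reserves +€443B, deposits 0.
Totals: Δreserves = +€243B, Δdeposits = −€200B.
Δrequired reserves = 2% × −€200B = −€4B.
Δexcess reserves = Δreserves − Δrequired = +€243B − (−€4B) = +€247 billion.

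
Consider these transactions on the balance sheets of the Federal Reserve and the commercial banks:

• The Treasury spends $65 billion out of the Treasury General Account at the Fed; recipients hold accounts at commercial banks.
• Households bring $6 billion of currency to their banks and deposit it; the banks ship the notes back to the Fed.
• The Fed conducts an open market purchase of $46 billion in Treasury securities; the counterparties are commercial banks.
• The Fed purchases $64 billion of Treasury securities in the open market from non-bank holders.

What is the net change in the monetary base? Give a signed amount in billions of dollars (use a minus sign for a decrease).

Government spending $65 billion: a non-base liability converts back to reserves → +$65B.
Currency deposit $6 billion: just a shift between currency and reserves — both are base money → 0.
OMO purchase (from banks) $46 billion: Fed balance sheet expands → +$46B.
Asset purchase (from non-banks) $64 billion: Fed balance sheet expands → +$64B.
Net: 65 + 0 + 46 + 64 = +$175 billion.

+$175 billion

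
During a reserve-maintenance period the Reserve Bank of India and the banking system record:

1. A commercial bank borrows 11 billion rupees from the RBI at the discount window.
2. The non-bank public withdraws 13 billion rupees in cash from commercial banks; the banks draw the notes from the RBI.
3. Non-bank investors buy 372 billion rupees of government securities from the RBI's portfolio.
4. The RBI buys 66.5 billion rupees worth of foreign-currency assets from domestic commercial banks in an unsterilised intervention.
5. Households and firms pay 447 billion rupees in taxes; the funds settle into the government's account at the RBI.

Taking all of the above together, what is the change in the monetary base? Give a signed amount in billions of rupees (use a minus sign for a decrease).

-741.5 billion

RBI balance sheet:
  Assets:      Securities −372B, Loans to banks +11B, Foreign assets +66.5B
  Liabilities: Bank reserves −754.5B, Currency in circulation +13B, Government deposits +447B
Monetary base = currency + reserves: +13B + (−754.5B) = -741.5 billion.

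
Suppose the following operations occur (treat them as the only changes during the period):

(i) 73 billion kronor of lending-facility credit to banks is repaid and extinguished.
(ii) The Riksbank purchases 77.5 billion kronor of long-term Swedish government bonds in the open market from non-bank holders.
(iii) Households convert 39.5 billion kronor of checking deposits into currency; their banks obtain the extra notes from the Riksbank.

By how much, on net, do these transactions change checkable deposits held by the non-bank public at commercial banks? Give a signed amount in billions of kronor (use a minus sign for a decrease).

+38 billion

Discount-window repayment 73 billion kronor: the counterparty is a bank, so public deposits are unchanged → 0.
Asset purchase (from non-banks) 77.5 billion kronor: non-bank counterparties' bank balances rise → +77.5B.
Currency withdrawal 39.5 billion kronor: non-bank counterparties' bank balances fall → −39.5B.
Net: 0 + 77.5 − 39.5 = +38 billion.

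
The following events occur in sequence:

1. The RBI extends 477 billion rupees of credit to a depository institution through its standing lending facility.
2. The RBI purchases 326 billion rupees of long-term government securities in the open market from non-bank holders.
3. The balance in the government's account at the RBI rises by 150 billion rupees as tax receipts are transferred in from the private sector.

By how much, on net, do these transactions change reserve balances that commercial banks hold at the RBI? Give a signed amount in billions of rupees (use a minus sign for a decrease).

RBI balance sheet:
  Assets:      Securities +326B, Loans to banks +477B
  Liabilities: Bank reserves +653B, Government deposits +150B
So the change in reserve balances that commercial banks hold at the RBI is +653 billion.

+653 billion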